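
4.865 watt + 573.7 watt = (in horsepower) 0.7759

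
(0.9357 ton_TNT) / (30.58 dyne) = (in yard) 1.4e+13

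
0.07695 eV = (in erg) 1.233e-13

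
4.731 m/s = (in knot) 9.196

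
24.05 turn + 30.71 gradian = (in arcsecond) 3.127e+07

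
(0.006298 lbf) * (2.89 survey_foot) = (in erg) 2.468e+05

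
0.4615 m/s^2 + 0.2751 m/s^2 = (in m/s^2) 0.7366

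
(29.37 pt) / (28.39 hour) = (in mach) 2.977e-10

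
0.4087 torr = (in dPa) 544.9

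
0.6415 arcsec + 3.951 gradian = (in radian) 0.06207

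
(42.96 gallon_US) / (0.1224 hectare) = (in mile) 8.256e-08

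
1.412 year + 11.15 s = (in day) 515.4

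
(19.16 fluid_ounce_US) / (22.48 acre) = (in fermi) 6.229e+06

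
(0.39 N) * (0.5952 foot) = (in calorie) 0.01691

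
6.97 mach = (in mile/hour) 5309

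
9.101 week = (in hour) 1529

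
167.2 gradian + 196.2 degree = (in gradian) 385.2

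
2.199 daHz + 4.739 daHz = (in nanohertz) 6.938e+10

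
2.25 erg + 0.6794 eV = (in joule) 2.25e-07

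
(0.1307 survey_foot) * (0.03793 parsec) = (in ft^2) 5.019e+14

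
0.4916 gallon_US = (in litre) 1.861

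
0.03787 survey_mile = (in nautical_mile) 0.03291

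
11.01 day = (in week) 1.573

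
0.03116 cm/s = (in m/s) 0.0003116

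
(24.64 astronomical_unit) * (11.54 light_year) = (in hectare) 4.024e+25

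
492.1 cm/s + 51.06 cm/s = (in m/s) 5.432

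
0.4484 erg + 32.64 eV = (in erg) 0.4484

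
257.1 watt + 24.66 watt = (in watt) 281.8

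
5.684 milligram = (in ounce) 0.0002005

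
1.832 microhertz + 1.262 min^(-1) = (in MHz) 2.104e-08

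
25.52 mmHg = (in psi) 0.4935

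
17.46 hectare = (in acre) 43.14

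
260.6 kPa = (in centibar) 260.6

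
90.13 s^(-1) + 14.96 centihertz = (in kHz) 0.09028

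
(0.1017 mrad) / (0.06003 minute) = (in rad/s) 2.824e-05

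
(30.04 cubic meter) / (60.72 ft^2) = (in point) 1.51e+04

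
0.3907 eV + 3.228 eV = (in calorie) 1.386e-19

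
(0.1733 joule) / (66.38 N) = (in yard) 0.002855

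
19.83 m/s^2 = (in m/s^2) 19.83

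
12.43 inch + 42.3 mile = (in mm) 6.808e+07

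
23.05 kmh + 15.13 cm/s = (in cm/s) 655.4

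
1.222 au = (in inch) 7.197e+12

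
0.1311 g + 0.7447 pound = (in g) 337.9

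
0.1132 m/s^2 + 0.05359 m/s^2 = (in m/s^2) 0.1668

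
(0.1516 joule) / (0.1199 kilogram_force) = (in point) 365.5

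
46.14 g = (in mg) 4.614e+04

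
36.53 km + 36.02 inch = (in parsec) 1.184e-12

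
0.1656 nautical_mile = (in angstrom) 3.067e+12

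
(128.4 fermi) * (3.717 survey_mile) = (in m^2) 7.681e-10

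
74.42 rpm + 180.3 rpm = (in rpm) 254.7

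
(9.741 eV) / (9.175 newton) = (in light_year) 1.798e-35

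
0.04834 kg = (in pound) 0.1066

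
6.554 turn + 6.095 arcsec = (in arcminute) 1.416e+05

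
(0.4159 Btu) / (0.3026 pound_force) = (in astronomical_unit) 2.179e-09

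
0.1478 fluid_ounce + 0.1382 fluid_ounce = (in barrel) 5.32e-05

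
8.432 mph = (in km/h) 13.57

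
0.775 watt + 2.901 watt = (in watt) 3.676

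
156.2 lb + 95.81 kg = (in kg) 166.7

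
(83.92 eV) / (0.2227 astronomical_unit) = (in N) 4.036e-28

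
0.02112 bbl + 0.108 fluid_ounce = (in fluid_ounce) 113.6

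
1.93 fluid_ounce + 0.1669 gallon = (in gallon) 0.182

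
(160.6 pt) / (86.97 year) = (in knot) 4.015e-11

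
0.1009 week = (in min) 1017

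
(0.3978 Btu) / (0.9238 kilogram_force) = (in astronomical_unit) 3.097e-10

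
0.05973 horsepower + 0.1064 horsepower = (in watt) 123.9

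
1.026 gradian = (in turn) 0.002565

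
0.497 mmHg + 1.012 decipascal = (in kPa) 0.06636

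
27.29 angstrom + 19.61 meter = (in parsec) 6.355e-16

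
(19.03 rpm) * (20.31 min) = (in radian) 2428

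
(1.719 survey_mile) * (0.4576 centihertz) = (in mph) 28.32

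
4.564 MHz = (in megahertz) 4.564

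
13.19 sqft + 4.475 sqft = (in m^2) 1.641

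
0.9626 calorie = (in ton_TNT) 9.626e-10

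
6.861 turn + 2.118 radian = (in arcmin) 1.555e+05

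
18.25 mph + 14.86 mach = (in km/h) 1.824e+04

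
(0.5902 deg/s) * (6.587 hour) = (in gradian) 1.555e+04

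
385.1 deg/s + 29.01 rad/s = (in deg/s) 2047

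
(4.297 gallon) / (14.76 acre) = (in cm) 2.723e-05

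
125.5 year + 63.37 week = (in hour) 1.11e+06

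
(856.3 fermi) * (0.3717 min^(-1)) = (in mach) 1.558e-17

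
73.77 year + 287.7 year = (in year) 361.5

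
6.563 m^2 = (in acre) 0.001622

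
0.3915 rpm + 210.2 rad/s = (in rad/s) 210.2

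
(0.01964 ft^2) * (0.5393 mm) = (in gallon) 0.0002599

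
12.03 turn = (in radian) 75.59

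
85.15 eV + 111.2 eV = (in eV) 196.3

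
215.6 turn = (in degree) 7.762e+04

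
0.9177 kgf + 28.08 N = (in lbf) 8.336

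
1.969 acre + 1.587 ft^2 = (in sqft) 8.577e+04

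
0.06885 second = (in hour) 1.912e-05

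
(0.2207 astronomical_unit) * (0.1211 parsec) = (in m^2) 1.234e+26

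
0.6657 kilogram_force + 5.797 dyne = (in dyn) 6.528e+05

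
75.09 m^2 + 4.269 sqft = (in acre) 0.01865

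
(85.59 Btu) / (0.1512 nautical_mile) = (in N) 322.5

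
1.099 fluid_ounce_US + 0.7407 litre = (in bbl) 0.004863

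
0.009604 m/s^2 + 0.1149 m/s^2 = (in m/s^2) 0.1245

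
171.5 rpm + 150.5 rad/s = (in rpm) 1609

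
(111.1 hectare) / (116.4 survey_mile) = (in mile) 0.003685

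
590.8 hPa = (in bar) 0.5908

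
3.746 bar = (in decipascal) 3.746e+06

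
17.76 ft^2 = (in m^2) 1.65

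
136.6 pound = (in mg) 6.196e+07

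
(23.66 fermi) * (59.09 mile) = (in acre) 5.56e-13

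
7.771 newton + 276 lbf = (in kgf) 126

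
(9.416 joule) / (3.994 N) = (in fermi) 2.358e+15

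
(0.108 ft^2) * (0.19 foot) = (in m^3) 0.0005811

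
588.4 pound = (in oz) 9414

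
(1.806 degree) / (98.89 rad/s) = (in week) 5.27e-10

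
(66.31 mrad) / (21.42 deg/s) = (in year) 5.624e-09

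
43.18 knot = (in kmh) 79.97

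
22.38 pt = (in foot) 0.0259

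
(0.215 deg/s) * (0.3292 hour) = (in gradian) 283.1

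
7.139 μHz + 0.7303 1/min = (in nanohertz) 1.218e+07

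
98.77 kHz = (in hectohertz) 987.7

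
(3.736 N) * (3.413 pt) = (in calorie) 0.001075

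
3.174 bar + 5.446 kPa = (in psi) 46.82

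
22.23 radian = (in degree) 1274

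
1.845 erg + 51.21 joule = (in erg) 5.121e+08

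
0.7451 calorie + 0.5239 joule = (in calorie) 0.8703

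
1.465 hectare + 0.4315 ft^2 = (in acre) 3.62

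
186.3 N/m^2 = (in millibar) 1.863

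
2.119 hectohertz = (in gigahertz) 2.119e-07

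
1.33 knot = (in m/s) 0.6842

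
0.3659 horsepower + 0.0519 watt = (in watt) 272.9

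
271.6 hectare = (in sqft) 2.923e+07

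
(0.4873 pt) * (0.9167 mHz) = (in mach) 4.628e-10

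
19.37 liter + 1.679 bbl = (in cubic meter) 0.2863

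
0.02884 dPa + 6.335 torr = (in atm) 0.008336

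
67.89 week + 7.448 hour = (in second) 4.109e+07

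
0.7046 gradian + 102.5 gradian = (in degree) 92.88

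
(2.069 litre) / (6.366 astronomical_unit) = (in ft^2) 2.339e-14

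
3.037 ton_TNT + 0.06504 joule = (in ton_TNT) 3.037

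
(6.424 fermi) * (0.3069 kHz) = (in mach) 5.79e-15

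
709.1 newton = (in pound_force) 159.4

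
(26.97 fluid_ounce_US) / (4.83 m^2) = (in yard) 0.0001806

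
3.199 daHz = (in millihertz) 3.199e+04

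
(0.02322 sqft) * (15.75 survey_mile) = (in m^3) 54.68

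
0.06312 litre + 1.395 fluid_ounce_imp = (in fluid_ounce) 3.475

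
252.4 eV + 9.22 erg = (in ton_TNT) 2.204e-16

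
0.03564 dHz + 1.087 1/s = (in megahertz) 1.091e-06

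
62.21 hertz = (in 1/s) 62.21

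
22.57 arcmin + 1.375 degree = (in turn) 0.004864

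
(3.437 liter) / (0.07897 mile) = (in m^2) 2.704e-05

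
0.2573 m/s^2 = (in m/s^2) 0.2573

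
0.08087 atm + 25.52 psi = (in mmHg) 1381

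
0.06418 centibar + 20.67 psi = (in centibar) 142.6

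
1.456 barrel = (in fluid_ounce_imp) 8147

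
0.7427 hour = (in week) 0.004421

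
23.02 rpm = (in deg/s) 138.1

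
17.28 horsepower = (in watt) 1.289e+04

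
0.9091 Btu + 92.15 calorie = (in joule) 1345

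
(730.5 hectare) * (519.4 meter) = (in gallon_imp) 8.346e+11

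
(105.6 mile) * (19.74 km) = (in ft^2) 3.611e+10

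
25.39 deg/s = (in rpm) 4.232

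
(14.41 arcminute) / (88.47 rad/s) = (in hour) 1.316e-08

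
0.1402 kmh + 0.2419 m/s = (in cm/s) 28.08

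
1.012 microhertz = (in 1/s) 1.012e-06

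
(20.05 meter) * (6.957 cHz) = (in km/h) 5.022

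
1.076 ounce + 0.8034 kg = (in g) 833.9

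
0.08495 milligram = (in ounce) 2.997e-06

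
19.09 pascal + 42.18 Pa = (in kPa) 0.06127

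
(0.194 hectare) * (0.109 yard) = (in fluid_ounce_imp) 6.805e+06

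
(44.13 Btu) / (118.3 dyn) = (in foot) 1.291e+08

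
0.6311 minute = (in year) 1.201e-06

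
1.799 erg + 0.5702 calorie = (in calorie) 0.5702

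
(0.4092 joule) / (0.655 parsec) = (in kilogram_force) 2.065e-18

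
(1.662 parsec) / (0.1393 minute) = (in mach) 1.802e+13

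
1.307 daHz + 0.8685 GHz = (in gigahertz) 0.8685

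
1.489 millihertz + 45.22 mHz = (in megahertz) 4.671e-08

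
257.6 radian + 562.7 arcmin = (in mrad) 2.578e+05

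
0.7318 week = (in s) 4.426e+05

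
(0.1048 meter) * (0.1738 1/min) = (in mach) 8.915e-07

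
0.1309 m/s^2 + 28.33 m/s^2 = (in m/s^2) 28.46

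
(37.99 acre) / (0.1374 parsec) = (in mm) 3.626e-08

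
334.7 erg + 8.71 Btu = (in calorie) 2196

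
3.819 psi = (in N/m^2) 2.633e+04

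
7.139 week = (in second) 4.318e+06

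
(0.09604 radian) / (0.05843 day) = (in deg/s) 0.00109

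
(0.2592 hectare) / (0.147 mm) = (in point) 4.998e+10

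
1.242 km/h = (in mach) 0.001013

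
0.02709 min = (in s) 1.625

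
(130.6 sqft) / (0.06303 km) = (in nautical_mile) 0.0001039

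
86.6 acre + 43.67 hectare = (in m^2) 7.872e+05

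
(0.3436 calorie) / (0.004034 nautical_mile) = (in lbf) 0.04326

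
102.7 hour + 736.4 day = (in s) 6.399e+07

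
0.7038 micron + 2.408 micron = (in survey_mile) 1.934e-09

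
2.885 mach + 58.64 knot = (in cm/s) 1.013e+05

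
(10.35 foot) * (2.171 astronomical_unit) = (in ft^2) 1.103e+13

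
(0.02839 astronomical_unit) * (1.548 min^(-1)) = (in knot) 2.13e+08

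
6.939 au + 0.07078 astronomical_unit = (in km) 1.049e+09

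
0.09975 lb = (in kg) 0.04525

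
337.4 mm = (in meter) 0.3374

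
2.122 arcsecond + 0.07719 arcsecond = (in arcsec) 2.199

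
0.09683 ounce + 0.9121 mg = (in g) 2.746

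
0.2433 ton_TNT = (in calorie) 2.433e+08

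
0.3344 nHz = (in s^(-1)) 3.344e-10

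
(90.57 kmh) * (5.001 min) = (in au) 5.046e-08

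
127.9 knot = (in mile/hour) 147.2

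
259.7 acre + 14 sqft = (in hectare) 105.1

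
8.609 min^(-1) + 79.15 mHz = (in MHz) 2.226e-07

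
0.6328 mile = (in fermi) 1.018e+18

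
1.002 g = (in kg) 0.001002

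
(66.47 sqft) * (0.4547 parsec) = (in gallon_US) 2.289e+19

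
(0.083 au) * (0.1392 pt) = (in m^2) 6.097e+05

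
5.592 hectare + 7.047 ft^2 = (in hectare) 5.592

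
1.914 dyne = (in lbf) 4.303e-06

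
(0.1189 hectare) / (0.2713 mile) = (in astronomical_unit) 1.82e-11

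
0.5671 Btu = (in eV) 3.734e+21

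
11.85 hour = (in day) 0.4938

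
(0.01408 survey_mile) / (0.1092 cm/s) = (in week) 0.03431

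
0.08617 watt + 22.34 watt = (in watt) 22.43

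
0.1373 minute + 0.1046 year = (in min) 5.498e+04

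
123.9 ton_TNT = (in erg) 5.184e+18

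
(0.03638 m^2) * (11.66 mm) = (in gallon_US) 0.1121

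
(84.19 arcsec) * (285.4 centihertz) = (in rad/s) 0.001165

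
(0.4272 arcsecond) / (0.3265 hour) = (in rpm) 1.683e-08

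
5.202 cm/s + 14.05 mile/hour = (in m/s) 6.333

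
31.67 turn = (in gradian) 1.267e+04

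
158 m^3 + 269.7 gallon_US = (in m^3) 159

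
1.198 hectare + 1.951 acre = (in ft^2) 2.139e+05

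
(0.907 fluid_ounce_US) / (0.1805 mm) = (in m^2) 0.1486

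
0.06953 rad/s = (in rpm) 0.664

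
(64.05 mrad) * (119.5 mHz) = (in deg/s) 0.4385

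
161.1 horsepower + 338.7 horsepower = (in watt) 3.727e+05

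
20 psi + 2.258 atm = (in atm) 3.619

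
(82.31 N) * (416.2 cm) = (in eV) 2.138e+21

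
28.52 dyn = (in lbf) 6.412e-05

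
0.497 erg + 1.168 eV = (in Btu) 4.711e-11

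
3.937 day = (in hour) 94.49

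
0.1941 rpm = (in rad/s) 0.02033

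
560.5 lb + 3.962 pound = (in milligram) 2.56e+08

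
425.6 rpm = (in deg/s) 2554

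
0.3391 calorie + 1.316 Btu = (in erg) 1.39e+10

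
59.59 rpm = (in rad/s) 6.24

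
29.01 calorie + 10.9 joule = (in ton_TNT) 3.162e-08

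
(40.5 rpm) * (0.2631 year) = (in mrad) 3.519e+10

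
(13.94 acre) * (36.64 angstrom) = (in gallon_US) 0.0546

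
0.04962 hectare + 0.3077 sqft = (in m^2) 496.2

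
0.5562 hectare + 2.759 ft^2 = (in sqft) 5.987e+04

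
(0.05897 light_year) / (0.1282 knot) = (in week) 1.399e+10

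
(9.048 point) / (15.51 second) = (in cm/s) 0.02058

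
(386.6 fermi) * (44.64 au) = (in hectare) 0.0002582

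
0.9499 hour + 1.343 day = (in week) 0.1975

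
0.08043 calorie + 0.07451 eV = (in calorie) 0.08043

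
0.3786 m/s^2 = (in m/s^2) 0.3786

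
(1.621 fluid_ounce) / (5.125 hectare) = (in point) 2.651e-06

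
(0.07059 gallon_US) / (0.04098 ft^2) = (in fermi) 7.019e+13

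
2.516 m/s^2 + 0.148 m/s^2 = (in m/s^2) 2.664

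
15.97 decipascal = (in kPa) 0.001597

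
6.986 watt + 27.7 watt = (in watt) 34.69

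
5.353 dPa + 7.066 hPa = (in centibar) 0.7071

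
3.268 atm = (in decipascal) 3.311e+06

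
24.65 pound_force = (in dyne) 1.096e+07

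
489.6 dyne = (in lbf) 0.001101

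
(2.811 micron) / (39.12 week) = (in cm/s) 1.188e-11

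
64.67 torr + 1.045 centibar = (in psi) 1.402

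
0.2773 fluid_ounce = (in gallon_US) 0.002166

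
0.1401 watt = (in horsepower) 0.0001879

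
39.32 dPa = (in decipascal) 39.32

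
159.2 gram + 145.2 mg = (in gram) 159.3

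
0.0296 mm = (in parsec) 9.593e-22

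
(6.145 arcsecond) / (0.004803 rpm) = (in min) 0.0009872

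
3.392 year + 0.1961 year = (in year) 3.588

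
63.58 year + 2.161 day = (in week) 3316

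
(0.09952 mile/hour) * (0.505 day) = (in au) 1.298e-08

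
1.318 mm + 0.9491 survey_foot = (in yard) 0.3178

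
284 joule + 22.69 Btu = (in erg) 2.422e+11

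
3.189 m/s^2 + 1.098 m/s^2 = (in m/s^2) 4.287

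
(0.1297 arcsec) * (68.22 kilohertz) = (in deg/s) 2.458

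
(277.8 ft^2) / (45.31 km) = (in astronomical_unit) 3.808e-15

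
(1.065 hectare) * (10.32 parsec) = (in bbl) 2.133e+22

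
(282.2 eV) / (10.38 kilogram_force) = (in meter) 4.442e-19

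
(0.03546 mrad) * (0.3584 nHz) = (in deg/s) 7.282e-13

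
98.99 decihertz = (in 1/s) 9.899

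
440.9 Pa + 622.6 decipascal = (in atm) 0.004966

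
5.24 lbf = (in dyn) 2.331e+06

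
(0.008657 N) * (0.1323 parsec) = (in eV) 2.206e+32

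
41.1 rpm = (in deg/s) 246.6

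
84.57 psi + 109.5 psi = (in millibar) 1.338e+04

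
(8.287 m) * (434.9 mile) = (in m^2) 5.8e+06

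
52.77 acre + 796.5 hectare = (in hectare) 817.9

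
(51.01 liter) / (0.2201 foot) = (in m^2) 0.7604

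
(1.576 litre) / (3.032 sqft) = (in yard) 0.006119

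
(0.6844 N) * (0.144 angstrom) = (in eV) 6.151e+07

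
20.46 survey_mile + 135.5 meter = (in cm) 3.306e+06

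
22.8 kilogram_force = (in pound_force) 50.27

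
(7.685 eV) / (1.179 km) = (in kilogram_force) 1.065e-22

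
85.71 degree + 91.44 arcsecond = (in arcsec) 3.086e+05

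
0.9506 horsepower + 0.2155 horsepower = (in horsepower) 1.166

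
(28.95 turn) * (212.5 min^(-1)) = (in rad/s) 644.2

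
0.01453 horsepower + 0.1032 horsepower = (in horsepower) 0.1177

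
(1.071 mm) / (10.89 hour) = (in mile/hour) 6.111e-08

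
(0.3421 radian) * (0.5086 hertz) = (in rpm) 1.662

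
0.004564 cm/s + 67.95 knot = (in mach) 0.1027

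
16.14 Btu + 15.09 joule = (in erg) 1.704e+11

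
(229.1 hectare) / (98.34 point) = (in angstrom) 6.604e+17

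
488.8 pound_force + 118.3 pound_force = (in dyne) 2.701e+08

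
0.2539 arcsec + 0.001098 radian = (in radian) 0.001099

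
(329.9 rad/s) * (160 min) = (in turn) 5.041e+05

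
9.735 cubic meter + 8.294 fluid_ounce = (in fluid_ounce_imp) 3.426e+05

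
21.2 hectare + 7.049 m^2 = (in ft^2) 2.282e+06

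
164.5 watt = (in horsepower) 0.2206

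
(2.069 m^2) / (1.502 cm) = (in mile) 0.08559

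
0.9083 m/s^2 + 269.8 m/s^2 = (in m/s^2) 270.7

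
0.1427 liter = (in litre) 0.1427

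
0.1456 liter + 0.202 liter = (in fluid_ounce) 11.75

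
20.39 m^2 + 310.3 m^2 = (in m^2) 330.7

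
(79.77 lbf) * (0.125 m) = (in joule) 44.35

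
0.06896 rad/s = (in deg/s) 3.951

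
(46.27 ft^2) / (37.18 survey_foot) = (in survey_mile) 0.0002357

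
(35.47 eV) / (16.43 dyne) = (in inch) 1.362e-12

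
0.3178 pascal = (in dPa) 3.178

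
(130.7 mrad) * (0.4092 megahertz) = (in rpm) 5.107e+05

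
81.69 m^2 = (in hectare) 0.008169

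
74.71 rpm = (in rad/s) 7.824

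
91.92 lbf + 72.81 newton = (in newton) 481.7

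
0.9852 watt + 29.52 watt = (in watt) 30.51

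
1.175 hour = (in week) 0.006994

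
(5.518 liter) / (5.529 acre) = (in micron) 0.2466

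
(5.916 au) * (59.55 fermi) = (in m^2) 0.0527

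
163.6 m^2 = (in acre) 0.04043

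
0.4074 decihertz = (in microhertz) 4.074e+04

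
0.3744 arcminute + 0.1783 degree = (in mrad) 3.221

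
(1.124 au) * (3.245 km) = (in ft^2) 5.873e+15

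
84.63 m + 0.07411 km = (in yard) 173.6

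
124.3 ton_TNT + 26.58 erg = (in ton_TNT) 124.3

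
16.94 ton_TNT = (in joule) 7.088e+10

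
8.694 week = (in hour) 1461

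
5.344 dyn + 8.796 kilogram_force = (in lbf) 19.39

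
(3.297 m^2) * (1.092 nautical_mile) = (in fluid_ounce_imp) 2.347e+08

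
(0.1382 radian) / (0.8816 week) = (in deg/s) 1.485e-05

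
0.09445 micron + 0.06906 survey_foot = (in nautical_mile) 1.137e-05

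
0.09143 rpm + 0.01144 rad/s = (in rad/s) 0.02101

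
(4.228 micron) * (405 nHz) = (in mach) 5.029e-15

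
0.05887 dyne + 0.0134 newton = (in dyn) 1340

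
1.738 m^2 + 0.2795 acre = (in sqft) 1.219e+04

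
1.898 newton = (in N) 1.898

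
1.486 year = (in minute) 7.81e+05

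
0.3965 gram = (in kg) 0.0003965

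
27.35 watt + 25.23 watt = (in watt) 52.58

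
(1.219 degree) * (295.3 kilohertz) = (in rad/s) 6283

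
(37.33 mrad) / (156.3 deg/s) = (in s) 0.01368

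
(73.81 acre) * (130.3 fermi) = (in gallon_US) 1.028e-05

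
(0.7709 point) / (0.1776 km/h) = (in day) 6.38e-08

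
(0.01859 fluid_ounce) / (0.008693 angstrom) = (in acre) 156.3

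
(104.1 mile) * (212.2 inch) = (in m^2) 9.03e+05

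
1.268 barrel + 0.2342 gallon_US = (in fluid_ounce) 6847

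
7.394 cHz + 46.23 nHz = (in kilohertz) 7.394e-05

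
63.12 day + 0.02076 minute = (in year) 0.1729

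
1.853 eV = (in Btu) 2.814e-22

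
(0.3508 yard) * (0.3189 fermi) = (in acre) 2.528e-20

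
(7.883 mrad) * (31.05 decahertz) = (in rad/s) 2.448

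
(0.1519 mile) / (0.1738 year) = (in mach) 1.31e-07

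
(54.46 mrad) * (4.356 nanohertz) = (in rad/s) 2.372e-10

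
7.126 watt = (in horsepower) 0.009556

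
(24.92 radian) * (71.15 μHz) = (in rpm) 0.01693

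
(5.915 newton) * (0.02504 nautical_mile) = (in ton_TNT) 6.556e-08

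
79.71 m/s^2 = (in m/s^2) 79.71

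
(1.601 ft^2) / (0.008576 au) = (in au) 7.75e-22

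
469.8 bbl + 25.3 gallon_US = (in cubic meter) 74.79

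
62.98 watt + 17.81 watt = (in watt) 80.79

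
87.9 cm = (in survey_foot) 2.884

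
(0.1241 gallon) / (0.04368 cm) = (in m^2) 1.075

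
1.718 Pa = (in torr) 0.01289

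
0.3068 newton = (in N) 0.3068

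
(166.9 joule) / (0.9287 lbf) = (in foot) 132.5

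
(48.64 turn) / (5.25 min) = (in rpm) 9.265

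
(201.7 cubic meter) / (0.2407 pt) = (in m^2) 2.375e+06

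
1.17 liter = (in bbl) 0.007359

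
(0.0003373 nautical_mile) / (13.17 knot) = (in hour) 2.561e-05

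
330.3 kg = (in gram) 3.303e+05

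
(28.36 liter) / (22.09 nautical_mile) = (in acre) 1.713e-10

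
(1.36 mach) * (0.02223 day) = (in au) 5.945e-06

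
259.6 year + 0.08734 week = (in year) 259.6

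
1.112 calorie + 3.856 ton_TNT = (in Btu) 1.529e+07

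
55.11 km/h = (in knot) 29.76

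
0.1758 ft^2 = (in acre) 4.036e-06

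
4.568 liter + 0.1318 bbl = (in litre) 25.52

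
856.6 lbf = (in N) 3810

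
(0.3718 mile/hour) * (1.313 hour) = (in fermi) 7.856e+17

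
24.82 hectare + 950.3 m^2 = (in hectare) 24.92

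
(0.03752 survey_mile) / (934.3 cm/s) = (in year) 2.049e-07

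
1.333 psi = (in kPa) 9.191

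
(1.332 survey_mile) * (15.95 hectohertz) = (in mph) 7.648e+06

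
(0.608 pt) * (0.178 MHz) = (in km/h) 137.4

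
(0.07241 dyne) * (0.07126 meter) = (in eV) 3.221e+11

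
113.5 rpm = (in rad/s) 11.89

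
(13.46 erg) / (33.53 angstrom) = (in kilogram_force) 40.93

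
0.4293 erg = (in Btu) 4.069e-11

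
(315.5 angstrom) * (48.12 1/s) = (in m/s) 1.518e-06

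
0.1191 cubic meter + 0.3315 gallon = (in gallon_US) 31.79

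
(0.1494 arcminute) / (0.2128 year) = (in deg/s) 3.71e-10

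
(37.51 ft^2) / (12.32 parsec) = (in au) 6.128e-29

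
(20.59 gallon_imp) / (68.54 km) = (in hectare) 1.366e-10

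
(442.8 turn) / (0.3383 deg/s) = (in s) 4.712e+05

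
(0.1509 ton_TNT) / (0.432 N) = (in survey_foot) 4.795e+09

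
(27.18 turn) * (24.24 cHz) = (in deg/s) 2372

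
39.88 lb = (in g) 1.809e+04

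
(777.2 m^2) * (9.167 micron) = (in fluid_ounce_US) 240.9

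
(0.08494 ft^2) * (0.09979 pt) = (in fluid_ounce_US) 0.009393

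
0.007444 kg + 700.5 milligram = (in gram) 8.145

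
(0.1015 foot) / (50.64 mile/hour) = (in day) 1.582e-08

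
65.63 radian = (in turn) 10.45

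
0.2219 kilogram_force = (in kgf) 0.2219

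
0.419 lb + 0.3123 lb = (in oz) 11.7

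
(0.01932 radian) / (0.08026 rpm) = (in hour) 0.0006385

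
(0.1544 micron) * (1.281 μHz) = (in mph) 4.424e-13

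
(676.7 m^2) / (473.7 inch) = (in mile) 0.03495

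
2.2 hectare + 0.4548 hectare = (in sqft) 2.858e+05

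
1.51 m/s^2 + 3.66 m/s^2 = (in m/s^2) 5.17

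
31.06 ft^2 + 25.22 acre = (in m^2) 1.021e+05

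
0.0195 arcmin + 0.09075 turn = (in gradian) 36.3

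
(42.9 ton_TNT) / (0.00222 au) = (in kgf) 55.11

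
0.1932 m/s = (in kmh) 0.6955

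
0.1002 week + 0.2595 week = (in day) 2.518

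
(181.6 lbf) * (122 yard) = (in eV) 5.625e+23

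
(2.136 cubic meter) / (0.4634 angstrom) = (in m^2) 4.609e+10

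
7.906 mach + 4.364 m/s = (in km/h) 9707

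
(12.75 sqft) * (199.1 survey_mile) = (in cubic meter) 3.795e+05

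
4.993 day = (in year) 0.01368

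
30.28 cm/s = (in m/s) 0.3028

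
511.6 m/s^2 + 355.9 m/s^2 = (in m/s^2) 867.5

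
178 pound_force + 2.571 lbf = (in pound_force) 180.6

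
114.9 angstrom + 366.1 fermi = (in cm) 1.149e-06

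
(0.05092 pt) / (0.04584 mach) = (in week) 1.903e-12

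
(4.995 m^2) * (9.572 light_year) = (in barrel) 2.845e+18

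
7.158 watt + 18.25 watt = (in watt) 25.41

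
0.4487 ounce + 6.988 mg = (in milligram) 1.273e+04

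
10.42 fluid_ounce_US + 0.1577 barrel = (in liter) 25.38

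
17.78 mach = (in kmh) 2.179e+04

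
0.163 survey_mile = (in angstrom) 2.623e+12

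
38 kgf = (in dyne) 3.727e+07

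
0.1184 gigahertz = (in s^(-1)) 1.184e+08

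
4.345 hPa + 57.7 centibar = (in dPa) 5.813e+05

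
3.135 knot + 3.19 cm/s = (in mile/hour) 3.679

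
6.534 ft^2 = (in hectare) 6.07e-05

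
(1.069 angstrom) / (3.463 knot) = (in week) 9.921e-17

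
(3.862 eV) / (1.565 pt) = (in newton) 1.121e-15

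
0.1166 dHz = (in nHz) 1.166e+07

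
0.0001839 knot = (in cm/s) 0.009461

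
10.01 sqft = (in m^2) 0.93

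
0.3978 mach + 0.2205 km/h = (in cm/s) 1.355e+04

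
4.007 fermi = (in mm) 4.007e-12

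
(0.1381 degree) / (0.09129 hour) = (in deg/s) 0.0004202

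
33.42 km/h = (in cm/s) 928.3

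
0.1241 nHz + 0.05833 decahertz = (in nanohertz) 5.833e+08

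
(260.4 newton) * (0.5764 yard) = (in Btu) 0.1301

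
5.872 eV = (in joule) 9.408e-19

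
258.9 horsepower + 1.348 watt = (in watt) 1.931e+05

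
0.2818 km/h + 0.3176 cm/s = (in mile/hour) 0.1822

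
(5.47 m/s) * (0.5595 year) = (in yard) 1.055e+08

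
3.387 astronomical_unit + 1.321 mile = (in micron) 5.067e+17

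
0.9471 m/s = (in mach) 0.002781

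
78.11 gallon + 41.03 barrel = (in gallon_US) 1801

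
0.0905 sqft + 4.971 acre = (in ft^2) 2.165e+05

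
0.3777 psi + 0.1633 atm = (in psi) 2.778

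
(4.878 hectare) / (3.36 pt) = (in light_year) 4.35e-09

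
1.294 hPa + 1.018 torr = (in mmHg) 1.989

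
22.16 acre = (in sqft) 9.653e+05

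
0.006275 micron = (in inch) 2.47e-07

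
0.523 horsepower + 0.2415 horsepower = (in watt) 570.1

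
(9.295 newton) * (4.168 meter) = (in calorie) 9.259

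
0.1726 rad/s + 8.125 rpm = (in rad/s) 1.023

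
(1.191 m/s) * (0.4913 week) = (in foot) 1.161e+06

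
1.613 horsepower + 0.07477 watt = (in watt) 1203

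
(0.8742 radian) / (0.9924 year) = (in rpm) 2.667e-07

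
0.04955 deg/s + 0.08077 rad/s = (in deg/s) 4.677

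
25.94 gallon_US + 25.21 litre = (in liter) 123.4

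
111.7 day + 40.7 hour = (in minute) 1.633e+05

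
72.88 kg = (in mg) 7.288e+07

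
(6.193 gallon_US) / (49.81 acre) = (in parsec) 3.769e-24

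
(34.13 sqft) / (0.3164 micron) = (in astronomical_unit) 6.699e-05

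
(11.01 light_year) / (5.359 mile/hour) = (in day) 5.032e+11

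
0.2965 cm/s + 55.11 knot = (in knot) 55.12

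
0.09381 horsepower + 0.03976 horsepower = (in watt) 99.6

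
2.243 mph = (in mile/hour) 2.243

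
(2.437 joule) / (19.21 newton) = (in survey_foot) 0.4162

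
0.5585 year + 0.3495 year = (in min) 4.772e+05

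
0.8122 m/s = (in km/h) 2.924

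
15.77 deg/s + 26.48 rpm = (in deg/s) 174.6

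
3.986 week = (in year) 0.07644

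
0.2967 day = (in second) 2.563e+04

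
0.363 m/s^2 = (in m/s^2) 0.363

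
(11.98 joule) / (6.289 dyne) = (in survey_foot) 6.25e+05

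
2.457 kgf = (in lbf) 5.417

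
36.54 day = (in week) 5.22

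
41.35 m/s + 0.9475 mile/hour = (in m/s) 41.77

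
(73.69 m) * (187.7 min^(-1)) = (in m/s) 230.5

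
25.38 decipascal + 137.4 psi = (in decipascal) 9.473e+06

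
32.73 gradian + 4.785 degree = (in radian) 0.5976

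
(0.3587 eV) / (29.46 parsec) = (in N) 6.322e-38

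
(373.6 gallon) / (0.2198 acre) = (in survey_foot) 0.005216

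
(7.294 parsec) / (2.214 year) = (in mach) 9.467e+06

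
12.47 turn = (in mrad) 7.835e+04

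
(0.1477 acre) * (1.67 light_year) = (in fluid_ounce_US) 3.193e+23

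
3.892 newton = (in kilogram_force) 0.3969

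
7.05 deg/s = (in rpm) 1.175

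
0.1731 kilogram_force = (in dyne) 1.698e+05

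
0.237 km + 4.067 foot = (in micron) 2.382e+08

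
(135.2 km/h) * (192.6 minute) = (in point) 1.23e+09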